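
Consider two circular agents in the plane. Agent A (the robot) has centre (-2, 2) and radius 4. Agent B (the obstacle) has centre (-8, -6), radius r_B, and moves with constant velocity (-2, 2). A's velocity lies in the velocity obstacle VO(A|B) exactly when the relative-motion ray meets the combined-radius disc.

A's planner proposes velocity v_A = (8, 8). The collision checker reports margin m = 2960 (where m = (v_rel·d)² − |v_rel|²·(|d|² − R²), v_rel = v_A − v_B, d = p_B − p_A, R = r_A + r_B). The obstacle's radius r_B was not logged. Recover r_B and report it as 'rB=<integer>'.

m = 2960
d = (-6, -8);  v_rel = (10, 6),  |v_rel|² = 136
v_rel×d = (10)·(-8) − (6)·(-6) = -44
since m = R²·136 − (-44)²:  R² = (1936 + 2960) / 136 = 36
R = √36 = 6  ⇒  r_B = 6 − 4 = 2

rB=2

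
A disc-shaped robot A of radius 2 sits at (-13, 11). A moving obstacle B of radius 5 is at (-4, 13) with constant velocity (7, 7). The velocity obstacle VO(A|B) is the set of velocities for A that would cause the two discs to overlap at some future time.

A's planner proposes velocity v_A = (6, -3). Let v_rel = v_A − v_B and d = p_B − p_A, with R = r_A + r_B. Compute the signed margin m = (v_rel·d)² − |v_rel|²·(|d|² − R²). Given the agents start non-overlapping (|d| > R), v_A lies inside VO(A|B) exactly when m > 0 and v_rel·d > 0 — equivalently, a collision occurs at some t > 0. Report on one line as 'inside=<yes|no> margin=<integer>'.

d = (9, 2),  |d|² = 85;  R = 2+5 = 7,  c = 85−7² = 36
v_rel = (-1, -10),  |v_rel|² = 101;  v_rel·d = (-1)·(9) + (-10)·(2) = -29
101·t² + 58·t + 36 = 0  ⇒  m = (-29)² − 101·36 = -2795
m = -2795 < 0,  v_rel·d = -29 < 0  ⇒  outside

inside=no margin=-2795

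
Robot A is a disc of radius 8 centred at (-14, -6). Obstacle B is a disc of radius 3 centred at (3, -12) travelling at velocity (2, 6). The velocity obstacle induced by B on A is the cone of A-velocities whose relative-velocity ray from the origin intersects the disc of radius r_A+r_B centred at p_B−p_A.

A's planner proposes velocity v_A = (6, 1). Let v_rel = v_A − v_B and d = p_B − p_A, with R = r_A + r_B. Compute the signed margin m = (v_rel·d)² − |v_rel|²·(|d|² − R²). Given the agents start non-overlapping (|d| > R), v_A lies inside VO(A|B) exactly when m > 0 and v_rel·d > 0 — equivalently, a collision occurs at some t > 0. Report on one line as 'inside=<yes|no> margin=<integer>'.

d = (17, -6),  |d|² = 325;  R = 8+3 = 11,  c = 325−11² = 204
v_rel = (4, -5),  |v_rel|² = 41;  v_rel·d = (4)·(17) + (-5)·(-6) = 98
41·t² − 196·t + 204 = 0  ⇒  m = 98² − 41·204 = 1240
m = 1240 > 0,  v_rel·d = 98 > 0  ⇒  inside

inside=yes margin=1240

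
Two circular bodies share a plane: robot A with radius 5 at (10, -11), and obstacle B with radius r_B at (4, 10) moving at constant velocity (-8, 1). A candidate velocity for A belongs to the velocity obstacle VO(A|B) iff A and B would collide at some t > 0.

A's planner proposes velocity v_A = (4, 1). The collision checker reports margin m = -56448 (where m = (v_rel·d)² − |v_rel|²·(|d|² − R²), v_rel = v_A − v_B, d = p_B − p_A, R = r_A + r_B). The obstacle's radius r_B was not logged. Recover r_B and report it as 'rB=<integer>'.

m = -56448
d = (-6, 21);  v_rel = (12, 0),  |v_rel|² = 144
v_rel×d = (12)·(21) − (0)·(-6) = 252
since m = R²·144 − 252²:  R² = (63504 + -56448) / 144 = 49
R = √49 = 7  ⇒  r_B = 7 − 5 = 2

rB=2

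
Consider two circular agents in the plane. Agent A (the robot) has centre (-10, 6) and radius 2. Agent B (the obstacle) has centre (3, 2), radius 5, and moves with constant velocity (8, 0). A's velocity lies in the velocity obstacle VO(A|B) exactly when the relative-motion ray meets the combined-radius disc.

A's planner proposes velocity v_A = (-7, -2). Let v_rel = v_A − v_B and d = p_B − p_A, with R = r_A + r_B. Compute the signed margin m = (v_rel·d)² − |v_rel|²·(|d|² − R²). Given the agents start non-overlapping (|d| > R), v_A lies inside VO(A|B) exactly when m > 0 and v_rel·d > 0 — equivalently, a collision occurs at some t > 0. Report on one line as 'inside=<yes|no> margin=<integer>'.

d = (13, -4),  |d|² = 185;  R = 2+5 = 7,  c = 185−7² = 136
v_rel = (-15, -2),  |v_rel|² = 229;  v_rel·d = (-15)·(13) + (-2)·(-4) = -187
229·t² + 374·t + 136 = 0  ⇒  m = (-187)² − 229·136 = 3825
m = 3825 > 0,  v_rel·d = -187 < 0  ⇒  outside

inside=no margin=3825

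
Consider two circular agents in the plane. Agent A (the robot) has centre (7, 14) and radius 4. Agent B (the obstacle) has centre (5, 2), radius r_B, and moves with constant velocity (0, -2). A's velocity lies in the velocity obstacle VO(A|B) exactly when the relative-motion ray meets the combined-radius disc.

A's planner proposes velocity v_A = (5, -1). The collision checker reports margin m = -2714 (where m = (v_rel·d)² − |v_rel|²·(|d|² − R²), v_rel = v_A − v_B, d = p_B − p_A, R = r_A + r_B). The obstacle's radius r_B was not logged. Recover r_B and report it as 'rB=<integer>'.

m = -2714
d = (-2, -12);  v_rel = (5, 1),  |v_rel|² = 26
v_rel×d = (5)·(-12) − (1)·(-2) = -58
since m = R²·26 − (-58)²:  R² = (3364 + -2714) / 26 = 25
R = √25 = 5  ⇒  r_B = 5 − 4 = 1

rB=1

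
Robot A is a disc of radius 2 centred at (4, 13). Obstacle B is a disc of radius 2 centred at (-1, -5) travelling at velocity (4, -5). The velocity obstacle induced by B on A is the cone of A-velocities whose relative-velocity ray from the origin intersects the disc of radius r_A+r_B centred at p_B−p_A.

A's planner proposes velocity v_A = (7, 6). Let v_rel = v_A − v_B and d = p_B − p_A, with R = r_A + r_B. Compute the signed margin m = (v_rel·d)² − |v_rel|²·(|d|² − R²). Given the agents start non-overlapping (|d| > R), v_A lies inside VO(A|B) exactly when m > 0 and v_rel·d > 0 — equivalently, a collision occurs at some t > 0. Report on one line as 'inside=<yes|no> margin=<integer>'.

d = (-5, -18),  |d|² = 349;  R = 2+2 = 4,  c = 349−4² = 333
v_rel = (3, 11),  |v_rel|² = 130;  v_rel·d = (3)·(-5) + (11)·(-18) = -213
130·t² + 426·t + 333 = 0  ⇒  m = (-213)² − 130·333 = 2079
m = 2079 > 0,  v_rel·d = -213 < 0  ⇒  outside

inside=no margin=2079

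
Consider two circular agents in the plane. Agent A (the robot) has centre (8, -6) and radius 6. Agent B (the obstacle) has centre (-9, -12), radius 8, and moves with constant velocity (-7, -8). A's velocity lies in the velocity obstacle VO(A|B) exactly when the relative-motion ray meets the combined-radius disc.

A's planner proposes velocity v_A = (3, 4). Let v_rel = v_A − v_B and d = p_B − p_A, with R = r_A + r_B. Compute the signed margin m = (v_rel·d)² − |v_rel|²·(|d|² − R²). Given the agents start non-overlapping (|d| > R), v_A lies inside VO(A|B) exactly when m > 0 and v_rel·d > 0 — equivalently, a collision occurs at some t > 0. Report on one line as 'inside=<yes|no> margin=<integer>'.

d = (-17, -6),  |d|² = 325;  R = 6+8 = 14,  c = 325−14² = 129
v_rel = (10, 12),  |v_rel|² = 244;  v_rel·d = (10)·(-17) + (12)·(-6) = -242
244·t² + 484·t + 129 = 0  ⇒  m = (-242)² − 244·129 = 27088
m = 27088 > 0,  v_rel·d = -242 < 0  ⇒  outside

inside=no margin=27088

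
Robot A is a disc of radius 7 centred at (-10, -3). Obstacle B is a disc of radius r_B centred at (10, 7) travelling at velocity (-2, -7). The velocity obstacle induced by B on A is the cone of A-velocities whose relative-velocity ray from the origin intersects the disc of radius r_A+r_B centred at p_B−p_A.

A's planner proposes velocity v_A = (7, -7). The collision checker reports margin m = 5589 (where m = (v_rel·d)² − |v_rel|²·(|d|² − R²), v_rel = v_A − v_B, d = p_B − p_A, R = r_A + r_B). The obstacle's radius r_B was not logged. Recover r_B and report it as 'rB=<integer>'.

m = 5589
d = (20, 10);  v_rel = (9, 0),  |v_rel|² = 81
v_rel×d = (9)·(10) − (0)·(20) = 90
since m = R²·81 − 90²:  R² = (8100 + 5589) / 81 = 169
R = √169 = 13  ⇒  r_B = 13 − 7 = 6

rB=6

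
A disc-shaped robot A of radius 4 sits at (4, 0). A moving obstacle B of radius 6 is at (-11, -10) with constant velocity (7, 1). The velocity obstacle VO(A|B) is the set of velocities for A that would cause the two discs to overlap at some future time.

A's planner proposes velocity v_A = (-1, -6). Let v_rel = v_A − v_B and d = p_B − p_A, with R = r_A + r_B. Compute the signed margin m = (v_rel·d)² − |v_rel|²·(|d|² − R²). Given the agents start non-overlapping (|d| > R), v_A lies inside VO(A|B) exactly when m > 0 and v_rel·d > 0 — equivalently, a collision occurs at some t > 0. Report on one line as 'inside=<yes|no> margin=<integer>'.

d = (-15, -10),  |d|² = 325;  R = 4+6 = 10,  c = 325−10² = 225
v_rel = (-8, -7),  |v_rel|² = 113;  v_rel·d = (-8)·(-15) + (-7)·(-10) = 190
113·t² − 380·t + 225 = 0  ⇒  m = 190² − 113·225 = 10675
m = 10675 > 0,  v_rel·d = 190 > 0  ⇒  inside

inside=yes margin=10675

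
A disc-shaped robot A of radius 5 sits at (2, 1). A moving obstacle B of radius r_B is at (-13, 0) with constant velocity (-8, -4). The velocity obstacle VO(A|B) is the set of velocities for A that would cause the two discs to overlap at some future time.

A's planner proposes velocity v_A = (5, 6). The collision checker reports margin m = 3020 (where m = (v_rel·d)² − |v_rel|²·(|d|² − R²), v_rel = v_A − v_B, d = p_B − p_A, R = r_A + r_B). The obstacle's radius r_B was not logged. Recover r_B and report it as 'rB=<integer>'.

m = 3020
d = (-15, -1);  v_rel = (13, 10),  |v_rel|² = 269
v_rel×d = (13)·(-1) − (10)·(-15) = 137
since m = R²·269 − 137²:  R² = (18769 + 3020) / 269 = 81
R = √81 = 9  ⇒  r_B = 9 − 5 = 4

rB=4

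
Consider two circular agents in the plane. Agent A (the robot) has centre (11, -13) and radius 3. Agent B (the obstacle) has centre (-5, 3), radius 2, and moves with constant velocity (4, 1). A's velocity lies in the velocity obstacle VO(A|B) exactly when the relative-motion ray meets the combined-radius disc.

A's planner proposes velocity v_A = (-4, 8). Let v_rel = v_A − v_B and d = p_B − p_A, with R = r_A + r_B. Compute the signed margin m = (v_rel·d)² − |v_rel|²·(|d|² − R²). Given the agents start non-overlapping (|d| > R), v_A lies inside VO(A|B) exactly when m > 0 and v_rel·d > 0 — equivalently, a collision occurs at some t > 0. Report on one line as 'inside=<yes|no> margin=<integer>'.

d = (-16, 16),  |d|² = 512;  R = 3+2 = 5,  c = 512−5² = 487
v_rel = (-8, 7),  |v_rel|² = 113;  v_rel·d = (-8)·(-16) + (7)·(16) = 240
113·t² − 480·t + 487 = 0  ⇒  m = 240² − 113·487 = 2569
m = 2569 > 0,  v_rel·d = 240 > 0  ⇒  inside

inside=yes margin=2569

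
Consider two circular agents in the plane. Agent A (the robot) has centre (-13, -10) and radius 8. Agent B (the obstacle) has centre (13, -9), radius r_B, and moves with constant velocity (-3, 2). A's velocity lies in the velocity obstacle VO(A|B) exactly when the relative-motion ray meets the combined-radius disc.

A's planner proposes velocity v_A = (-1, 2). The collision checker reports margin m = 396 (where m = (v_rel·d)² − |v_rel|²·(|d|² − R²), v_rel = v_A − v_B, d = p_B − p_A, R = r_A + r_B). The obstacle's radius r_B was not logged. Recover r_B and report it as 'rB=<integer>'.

m = 396
d = (26, 1);  v_rel = (2, 0),  |v_rel|² = 4
v_rel×d = (2)·(1) − (0)·(26) = 2
since m = R²·4 − 2²:  R² = (4 + 396) / 4 = 100
R = √100 = 10  ⇒  r_B = 10 − 8 = 2

rB=2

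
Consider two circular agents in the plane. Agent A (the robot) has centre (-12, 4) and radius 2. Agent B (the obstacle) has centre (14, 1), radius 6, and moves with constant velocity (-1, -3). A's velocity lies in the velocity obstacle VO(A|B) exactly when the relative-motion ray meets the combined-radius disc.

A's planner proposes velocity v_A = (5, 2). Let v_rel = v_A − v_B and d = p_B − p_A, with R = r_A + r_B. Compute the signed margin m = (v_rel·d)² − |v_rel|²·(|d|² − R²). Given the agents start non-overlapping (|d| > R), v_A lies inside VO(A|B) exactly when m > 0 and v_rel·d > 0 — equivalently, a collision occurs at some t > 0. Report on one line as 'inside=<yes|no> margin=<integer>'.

d = (26, -3),  |d|² = 685;  R = 2+6 = 8,  c = 685−8² = 621
v_rel = (6, 5),  |v_rel|² = 61;  v_rel·d = (6)·(26) + (5)·(-3) = 141
61·t² − 282·t + 621 = 0  ⇒  m = 141² − 61·621 = -18000
m = -18000 < 0,  v_rel·d = 141 > 0  ⇒  outside

inside=no margin=-18000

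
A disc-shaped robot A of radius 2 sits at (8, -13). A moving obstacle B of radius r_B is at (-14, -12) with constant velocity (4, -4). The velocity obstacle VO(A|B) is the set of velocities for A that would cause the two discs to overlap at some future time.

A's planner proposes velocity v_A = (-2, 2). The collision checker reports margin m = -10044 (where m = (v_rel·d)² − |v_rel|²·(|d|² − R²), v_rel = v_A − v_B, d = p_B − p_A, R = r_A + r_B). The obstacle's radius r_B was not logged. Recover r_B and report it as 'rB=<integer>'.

m = -10044
d = (-22, 1);  v_rel = (-6, 6),  |v_rel|² = 72
v_rel×d = (-6)·(1) − (6)·(-22) = 126
since m = R²·72 − 126²:  R² = (15876 + -10044) / 72 = 81
R = √81 = 9  ⇒  r_B = 9 − 2 = 7

rB=7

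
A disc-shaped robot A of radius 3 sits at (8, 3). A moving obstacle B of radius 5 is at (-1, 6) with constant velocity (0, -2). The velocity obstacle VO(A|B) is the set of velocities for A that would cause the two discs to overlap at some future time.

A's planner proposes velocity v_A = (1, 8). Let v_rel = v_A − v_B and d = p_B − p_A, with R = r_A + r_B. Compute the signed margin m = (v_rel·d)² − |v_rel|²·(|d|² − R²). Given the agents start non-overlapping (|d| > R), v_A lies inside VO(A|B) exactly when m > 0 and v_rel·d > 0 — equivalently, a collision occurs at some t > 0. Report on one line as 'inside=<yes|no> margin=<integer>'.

d = (-9, 3),  |d|² = 90;  R = 3+5 = 8,  c = 90−8² = 26
v_rel = (1, 10),  |v_rel|² = 101;  v_rel·d = (1)·(-9) + (10)·(3) = 21
101·t² − 42·t + 26 = 0  ⇒  m = 21² − 101·26 = -2185
m = -2185 < 0,  v_rel·d = 21 > 0  ⇒  outside

inside=no margin=-2185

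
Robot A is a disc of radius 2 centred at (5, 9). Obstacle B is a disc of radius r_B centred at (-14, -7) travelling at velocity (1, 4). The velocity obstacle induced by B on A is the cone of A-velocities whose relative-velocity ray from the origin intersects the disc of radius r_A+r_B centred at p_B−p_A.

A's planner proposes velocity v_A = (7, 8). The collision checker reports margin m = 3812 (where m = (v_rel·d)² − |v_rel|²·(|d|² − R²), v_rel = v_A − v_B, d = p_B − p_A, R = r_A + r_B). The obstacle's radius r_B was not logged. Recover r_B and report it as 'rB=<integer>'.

m = 3812
d = (-19, -16);  v_rel = (6, 4),  |v_rel|² = 52
v_rel×d = (6)·(-16) − (4)·(-19) = -20
since m = R²·52 − (-20)²:  R² = (400 + 3812) / 52 = 81
R = √81 = 9  ⇒  r_B = 9 − 2 = 7

rB=7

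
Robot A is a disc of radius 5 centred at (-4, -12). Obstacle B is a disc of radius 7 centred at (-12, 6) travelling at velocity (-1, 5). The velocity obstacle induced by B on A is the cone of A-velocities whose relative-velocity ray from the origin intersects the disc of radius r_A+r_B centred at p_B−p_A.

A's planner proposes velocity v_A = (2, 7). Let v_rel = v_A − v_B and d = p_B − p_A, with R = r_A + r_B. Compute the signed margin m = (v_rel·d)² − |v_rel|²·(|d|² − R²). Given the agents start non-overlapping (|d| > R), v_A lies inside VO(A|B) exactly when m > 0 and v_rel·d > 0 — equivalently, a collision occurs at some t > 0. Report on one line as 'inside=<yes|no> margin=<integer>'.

d = (-8, 18),  |d|² = 388;  R = 5+7 = 12,  c = 388−12² = 244
v_rel = (3, 2),  |v_rel|² = 13;  v_rel·d = (3)·(-8) + (2)·(18) = 12
13·t² − 24·t + 244 = 0  ⇒  m = 12² − 13·244 = -3028
m = -3028 < 0,  v_rel·d = 12 > 0  ⇒  outside

inside=no margin=-3028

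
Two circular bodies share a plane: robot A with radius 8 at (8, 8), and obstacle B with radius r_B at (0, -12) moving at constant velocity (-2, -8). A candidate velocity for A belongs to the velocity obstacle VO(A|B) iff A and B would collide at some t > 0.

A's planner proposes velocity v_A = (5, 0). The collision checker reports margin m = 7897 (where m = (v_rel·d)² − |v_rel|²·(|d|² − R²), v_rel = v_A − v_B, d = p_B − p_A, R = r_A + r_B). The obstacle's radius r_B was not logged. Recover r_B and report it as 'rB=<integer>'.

m = 7897
d = (-8, -20);  v_rel = (7, 8),  |v_rel|² = 113
v_rel×d = (7)·(-20) − (8)·(-8) = -76
since m = R²·113 − (-76)²:  R² = (5776 + 7897) / 113 = 121
R = √121 = 11  ⇒  r_B = 11 − 8 = 3

rB=3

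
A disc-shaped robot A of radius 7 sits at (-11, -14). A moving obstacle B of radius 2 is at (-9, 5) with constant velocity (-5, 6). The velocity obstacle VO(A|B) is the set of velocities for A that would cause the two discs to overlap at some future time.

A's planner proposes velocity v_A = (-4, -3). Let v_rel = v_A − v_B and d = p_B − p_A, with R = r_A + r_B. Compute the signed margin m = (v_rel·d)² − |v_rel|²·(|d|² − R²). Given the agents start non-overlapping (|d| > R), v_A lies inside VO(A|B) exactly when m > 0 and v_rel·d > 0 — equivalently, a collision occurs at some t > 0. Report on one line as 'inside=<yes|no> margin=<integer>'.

d = (2, 19),  |d|² = 365;  R = 7+2 = 9,  c = 365−9² = 284
v_rel = (1, -9),  |v_rel|² = 82;  v_rel·d = (1)·(2) + (-9)·(19) = -169
82·t² + 338·t + 284 = 0  ⇒  m = (-169)² − 82·284 = 5273
m = 5273 > 0,  v_rel·d = -169 < 0  ⇒  outside

inside=no margin=5273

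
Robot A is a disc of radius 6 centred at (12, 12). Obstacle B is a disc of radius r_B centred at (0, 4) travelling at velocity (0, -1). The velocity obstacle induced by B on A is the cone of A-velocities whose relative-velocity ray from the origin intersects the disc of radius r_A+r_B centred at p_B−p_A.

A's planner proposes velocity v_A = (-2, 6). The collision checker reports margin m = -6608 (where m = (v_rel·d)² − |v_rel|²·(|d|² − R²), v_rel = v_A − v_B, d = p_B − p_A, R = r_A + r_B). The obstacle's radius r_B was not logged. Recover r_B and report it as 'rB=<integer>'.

m = -6608
d = (-12, -8);  v_rel = (-2, 7),  |v_rel|² = 53
v_rel×d = (-2)·(-8) − (7)·(-12) = 100
since m = R²·53 − 100²:  R² = (10000 + -6608) / 53 = 64
R = √64 = 8  ⇒  r_B = 8 − 6 = 2

rB=2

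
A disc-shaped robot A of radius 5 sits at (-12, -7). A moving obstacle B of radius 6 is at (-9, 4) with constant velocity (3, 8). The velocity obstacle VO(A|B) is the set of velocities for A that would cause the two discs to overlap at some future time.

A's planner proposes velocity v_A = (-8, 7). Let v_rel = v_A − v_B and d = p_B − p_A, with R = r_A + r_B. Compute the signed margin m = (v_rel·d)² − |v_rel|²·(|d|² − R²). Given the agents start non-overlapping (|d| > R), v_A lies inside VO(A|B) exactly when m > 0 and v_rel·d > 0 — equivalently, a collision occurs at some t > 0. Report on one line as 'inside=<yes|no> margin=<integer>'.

d = (3, 11),  |d|² = 130;  R = 5+6 = 11,  c = 130−11² = 9
v_rel = (-11, -1),  |v_rel|² = 122;  v_rel·d = (-11)·(3) + (-1)·(11) = -44
122·t² + 88·t + 9 = 0  ⇒  m = (-44)² − 122·9 = 838
m = 838 > 0,  v_rel·d = -44 < 0  ⇒  outside

inside=no margin=838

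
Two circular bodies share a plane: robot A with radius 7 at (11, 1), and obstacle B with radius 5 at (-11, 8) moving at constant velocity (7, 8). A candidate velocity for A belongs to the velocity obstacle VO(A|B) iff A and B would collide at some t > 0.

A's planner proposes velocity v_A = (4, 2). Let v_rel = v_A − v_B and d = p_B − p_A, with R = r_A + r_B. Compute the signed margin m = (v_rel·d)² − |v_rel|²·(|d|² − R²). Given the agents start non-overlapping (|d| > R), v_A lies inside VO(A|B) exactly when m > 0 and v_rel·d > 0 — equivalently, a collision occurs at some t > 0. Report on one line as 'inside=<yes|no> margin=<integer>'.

d = (-22, 7),  |d|² = 533;  R = 7+5 = 12,  c = 533−12² = 389
v_rel = (-3, -6),  |v_rel|² = 45;  v_rel·d = (-3)·(-22) + (-6)·(7) = 24
45·t² − 48·t + 389 = 0  ⇒  m = 24² − 45·389 = -16929
m = -16929 < 0,  v_rel·d = 24 > 0  ⇒  outside

inside=no margin=-16929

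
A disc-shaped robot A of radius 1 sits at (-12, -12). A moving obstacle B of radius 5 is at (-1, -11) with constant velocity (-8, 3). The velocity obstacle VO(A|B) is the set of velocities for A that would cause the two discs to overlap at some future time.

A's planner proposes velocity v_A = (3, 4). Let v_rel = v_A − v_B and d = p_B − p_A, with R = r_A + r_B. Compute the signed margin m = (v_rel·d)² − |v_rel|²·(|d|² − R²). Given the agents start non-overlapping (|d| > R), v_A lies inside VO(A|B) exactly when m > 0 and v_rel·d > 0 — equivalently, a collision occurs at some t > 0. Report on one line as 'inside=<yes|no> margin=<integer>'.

d = (11, 1),  |d|² = 122;  R = 1+5 = 6,  c = 122−6² = 86
v_rel = (11, 1),  |v_rel|² = 122;  v_rel·d = (11)·(11) + (1)·(1) = 122
122·t² − 244·t + 86 = 0  ⇒  m = 122² − 122·86 = 4392
m = 4392 > 0,  v_rel·d = 122 > 0  ⇒  inside

inside=yes margin=4392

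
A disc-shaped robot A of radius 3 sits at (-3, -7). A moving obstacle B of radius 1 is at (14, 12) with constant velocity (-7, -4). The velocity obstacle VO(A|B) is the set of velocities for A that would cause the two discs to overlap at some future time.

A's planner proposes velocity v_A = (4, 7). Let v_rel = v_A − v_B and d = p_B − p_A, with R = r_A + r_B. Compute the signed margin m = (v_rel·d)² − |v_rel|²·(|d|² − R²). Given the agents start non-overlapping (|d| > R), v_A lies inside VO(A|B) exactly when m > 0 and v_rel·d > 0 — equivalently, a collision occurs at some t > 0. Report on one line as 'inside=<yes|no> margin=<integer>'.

d = (17, 19),  |d|² = 650;  R = 3+1 = 4,  c = 650−4² = 634
v_rel = (11, 11),  |v_rel|² = 242;  v_rel·d = (11)·(17) + (11)·(19) = 396
242·t² − 792·t + 634 = 0  ⇒  m = 396² − 242·634 = 3388
m = 3388 > 0,  v_rel·d = 396 > 0  ⇒  inside

inside=yes margin=3388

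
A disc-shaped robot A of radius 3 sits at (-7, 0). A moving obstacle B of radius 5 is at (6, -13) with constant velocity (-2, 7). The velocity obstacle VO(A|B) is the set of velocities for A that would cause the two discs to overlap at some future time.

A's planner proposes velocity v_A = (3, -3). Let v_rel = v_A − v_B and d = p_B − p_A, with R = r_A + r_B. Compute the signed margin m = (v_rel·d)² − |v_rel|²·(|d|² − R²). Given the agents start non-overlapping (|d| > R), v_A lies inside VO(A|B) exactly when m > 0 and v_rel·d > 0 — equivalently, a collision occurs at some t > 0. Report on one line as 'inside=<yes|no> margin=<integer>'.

d = (13, -13),  |d|² = 338;  R = 3+5 = 8,  c = 338−8² = 274
v_rel = (5, -10),  |v_rel|² = 125;  v_rel·d = (5)·(13) + (-10)·(-13) = 195
125·t² − 390·t + 274 = 0  ⇒  m = 195² − 125·274 = 3775
m = 3775 > 0,  v_rel·d = 195 > 0  ⇒  inside

inside=yes margin=3775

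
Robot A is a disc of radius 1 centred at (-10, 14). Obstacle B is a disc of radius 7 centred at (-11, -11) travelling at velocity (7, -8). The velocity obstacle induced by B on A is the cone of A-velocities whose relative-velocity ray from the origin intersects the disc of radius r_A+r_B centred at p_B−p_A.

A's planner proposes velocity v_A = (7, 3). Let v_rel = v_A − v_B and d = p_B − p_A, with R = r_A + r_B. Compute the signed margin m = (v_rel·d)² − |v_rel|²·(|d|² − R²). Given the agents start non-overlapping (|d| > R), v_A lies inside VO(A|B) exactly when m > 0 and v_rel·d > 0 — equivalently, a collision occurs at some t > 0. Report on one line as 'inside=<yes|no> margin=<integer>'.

d = (-1, -25),  |d|² = 626;  R = 1+7 = 8,  c = 626−8² = 562
v_rel = (0, 11),  |v_rel|² = 121;  v_rel·d = (0)·(-1) + (11)·(-25) = -275
121·t² + 550·t + 562 = 0  ⇒  m = (-275)² − 121·562 = 7623
m = 7623 > 0,  v_rel·d = -275 < 0  ⇒  outside

inside=no margin=7623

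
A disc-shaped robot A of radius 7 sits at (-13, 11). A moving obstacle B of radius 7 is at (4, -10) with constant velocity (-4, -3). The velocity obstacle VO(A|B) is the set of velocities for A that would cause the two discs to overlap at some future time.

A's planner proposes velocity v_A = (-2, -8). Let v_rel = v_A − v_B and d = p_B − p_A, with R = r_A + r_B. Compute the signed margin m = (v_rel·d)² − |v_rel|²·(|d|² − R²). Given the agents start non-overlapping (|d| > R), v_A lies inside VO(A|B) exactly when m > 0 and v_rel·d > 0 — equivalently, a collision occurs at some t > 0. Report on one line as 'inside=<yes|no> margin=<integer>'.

d = (17, -21),  |d|² = 730;  R = 7+7 = 14,  c = 730−14² = 534
v_rel = (2, -5),  |v_rel|² = 29;  v_rel·d = (2)·(17) + (-5)·(-21) = 139
29·t² − 278·t + 534 = 0  ⇒  m = 139² − 29·534 = 3835
m = 3835 > 0,  v_rel·d = 139 > 0  ⇒  inside

inside=yes margin=3835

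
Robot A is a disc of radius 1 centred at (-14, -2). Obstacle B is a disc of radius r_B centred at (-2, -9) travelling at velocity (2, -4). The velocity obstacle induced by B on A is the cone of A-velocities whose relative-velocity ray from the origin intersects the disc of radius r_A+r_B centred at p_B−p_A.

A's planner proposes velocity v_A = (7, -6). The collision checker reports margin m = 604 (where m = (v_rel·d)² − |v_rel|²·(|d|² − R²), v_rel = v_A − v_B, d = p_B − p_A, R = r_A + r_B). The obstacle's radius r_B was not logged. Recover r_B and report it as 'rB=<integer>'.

m = 604
d = (12, -7);  v_rel = (5, -2),  |v_rel|² = 29
v_rel×d = (5)·(-7) − (-2)·(12) = -11
since m = R²·29 − (-11)²:  R² = (121 + 604) / 29 = 25
R = √25 = 5  ⇒  r_B = 5 − 1 = 4

rB=4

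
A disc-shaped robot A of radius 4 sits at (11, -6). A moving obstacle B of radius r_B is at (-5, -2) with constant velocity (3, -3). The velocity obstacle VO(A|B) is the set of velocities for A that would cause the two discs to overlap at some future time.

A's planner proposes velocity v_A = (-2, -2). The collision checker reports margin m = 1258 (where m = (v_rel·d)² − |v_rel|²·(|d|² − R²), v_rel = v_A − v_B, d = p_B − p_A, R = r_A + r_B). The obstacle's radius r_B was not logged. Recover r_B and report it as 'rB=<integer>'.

m = 1258
d = (-16, 4);  v_rel = (-5, 1),  |v_rel|² = 26
v_rel×d = (-5)·(4) − (1)·(-16) = -4
since m = R²·26 − (-4)²:  R² = (16 + 1258) / 26 = 49
R = √49 = 7  ⇒  r_B = 7 − 4 = 3

rB=3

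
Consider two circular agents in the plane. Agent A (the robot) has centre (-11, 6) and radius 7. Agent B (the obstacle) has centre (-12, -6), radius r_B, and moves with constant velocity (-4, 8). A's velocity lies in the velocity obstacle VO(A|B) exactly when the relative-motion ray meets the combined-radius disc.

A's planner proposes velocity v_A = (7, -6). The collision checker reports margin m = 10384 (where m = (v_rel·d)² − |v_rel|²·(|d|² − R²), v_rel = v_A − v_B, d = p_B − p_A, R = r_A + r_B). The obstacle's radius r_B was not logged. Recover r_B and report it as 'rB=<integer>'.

m = 10384
d = (-1, -12);  v_rel = (11, -14),  |v_rel|² = 317
v_rel×d = (11)·(-12) − (-14)·(-1) = -146
since m = R²·317 − (-146)²:  R² = (21316 + 10384) / 317 = 100
R = √100 = 10  ⇒  r_B = 10 − 7 = 3

rB=3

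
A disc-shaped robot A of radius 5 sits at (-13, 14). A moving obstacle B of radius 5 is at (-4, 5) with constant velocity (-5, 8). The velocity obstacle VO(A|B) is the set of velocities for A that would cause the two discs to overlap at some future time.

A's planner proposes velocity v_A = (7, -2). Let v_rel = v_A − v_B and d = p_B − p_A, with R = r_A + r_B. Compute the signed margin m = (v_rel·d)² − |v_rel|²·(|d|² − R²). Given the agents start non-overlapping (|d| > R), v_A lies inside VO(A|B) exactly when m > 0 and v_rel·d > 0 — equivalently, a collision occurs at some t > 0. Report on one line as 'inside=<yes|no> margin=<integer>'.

d = (9, -9),  |d|² = 162;  R = 5+5 = 10,  c = 162−10² = 62
v_rel = (12, -10),  |v_rel|² = 244;  v_rel·d = (12)·(9) + (-10)·(-9) = 198
244·t² − 396·t + 62 = 0  ⇒  m = 198² − 244·62 = 24076
m = 24076 > 0,  v_rel·d = 198 > 0  ⇒  inside

inside=yes margin=24076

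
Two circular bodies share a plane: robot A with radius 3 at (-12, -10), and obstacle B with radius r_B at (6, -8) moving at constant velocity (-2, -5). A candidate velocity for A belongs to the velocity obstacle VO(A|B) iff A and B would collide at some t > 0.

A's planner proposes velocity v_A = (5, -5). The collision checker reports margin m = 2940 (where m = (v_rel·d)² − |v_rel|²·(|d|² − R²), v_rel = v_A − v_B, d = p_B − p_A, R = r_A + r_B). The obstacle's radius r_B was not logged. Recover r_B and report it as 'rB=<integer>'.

m = 2940
d = (18, 2);  v_rel = (7, 0),  |v_rel|² = 49
v_rel×d = (7)·(2) − (0)·(18) = 14
since m = R²·49 − 14²:  R² = (196 + 2940) / 49 = 64
R = √64 = 8  ⇒  r_B = 8 − 3 = 5

rB=5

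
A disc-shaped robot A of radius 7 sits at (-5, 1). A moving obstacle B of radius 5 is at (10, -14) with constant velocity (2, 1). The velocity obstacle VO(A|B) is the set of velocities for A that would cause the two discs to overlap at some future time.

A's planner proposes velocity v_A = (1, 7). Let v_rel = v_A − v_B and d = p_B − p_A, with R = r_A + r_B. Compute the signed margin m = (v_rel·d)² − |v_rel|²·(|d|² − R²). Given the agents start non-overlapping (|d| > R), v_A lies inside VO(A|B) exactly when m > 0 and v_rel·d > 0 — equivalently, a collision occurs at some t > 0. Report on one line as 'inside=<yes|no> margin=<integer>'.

d = (15, -15),  |d|² = 450;  R = 7+5 = 12,  c = 450−12² = 306
v_rel = (-1, 6),  |v_rel|² = 37;  v_rel·d = (-1)·(15) + (6)·(-15) = -105
37·t² + 210·t + 306 = 0  ⇒  m = (-105)² − 37·306 = -297
m = -297 < 0,  v_rel·d = -105 < 0  ⇒  outside

inside=no margin=-297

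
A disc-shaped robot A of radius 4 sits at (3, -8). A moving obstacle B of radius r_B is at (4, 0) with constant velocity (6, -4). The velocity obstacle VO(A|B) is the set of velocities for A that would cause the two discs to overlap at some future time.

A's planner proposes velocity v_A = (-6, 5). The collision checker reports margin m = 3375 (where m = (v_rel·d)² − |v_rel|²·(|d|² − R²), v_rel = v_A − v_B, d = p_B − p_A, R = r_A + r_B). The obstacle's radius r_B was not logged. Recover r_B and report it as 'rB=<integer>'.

m = 3375
d = (1, 8);  v_rel = (-12, 9),  |v_rel|² = 225
v_rel×d = (-12)·(8) − (9)·(1) = -105
since m = R²·225 − (-105)²:  R² = (11025 + 3375) / 225 = 64
R = √64 = 8  ⇒  r_B = 8 − 4 = 4

rB=4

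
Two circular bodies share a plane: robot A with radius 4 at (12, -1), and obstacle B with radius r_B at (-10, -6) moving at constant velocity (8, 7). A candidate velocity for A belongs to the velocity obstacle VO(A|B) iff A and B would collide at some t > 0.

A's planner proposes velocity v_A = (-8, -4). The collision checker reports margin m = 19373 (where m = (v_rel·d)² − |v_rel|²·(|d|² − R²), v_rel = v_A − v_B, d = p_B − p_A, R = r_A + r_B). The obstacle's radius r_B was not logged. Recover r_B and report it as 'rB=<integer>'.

m = 19373
d = (-22, -5);  v_rel = (-16, -11),  |v_rel|² = 377
v_rel×d = (-16)·(-5) − (-11)·(-22) = -162
since m = R²·377 − (-162)²:  R² = (26244 + 19373) / 377 = 121
R = √121 = 11  ⇒  r_B = 11 − 4 = 7

rB=7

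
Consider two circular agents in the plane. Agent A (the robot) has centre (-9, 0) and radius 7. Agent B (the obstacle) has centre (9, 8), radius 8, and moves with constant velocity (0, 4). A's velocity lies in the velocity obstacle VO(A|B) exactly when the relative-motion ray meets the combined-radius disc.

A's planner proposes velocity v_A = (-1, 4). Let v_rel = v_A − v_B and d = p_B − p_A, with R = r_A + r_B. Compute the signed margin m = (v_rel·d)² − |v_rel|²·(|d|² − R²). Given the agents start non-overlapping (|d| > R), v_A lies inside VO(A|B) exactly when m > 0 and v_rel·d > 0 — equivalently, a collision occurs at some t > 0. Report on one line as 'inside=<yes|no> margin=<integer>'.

d = (18, 8),  |d|² = 388;  R = 7+8 = 15,  c = 388−15² = 163
v_rel = (-1, 0),  |v_rel|² = 1;  v_rel·d = (-1)·(18) + (0)·(8) = -18
1·t² + 36·t + 163 = 0  ⇒  m = (-18)² − 1·163 = 161
m = 161 > 0,  v_rel·d = -18 < 0  ⇒  outside

inside=no margin=161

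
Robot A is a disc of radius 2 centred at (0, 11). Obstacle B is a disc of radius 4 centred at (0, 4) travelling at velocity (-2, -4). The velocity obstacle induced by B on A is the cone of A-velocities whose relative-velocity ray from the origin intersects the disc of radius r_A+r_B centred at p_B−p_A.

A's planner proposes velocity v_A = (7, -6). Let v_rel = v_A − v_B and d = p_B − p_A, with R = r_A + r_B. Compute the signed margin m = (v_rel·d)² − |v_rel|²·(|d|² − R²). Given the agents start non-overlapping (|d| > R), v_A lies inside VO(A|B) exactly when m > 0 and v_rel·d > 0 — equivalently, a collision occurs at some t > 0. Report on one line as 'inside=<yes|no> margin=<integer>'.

d = (0, -7),  |d|² = 49;  R = 2+4 = 6,  c = 49−6² = 13
v_rel = (9, -2),  |v_rel|² = 85;  v_rel·d = (9)·(0) + (-2)·(-7) = 14
85·t² − 28·t + 13 = 0  ⇒  m = 14² − 85·13 = -909
m = -909 < 0,  v_rel·d = 14 > 0  ⇒  outside

inside=no margin=-909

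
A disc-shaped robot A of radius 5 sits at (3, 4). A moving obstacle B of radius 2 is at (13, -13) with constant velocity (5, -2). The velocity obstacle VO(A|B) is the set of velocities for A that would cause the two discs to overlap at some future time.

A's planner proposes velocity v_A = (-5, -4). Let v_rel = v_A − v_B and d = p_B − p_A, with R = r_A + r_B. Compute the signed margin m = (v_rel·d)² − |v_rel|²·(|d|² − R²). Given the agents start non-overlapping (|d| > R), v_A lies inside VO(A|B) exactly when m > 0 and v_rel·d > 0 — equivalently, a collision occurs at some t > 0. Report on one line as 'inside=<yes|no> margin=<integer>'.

d = (10, -17),  |d|² = 389;  R = 5+2 = 7,  c = 389−7² = 340
v_rel = (-10, -2),  |v_rel|² = 104;  v_rel·d = (-10)·(10) + (-2)·(-17) = -66
104·t² + 132·t + 340 = 0  ⇒  m = (-66)² − 104·340 = -31004
m = -31004 < 0,  v_rel·d = -66 < 0  ⇒  outside

inside=no margin=-31004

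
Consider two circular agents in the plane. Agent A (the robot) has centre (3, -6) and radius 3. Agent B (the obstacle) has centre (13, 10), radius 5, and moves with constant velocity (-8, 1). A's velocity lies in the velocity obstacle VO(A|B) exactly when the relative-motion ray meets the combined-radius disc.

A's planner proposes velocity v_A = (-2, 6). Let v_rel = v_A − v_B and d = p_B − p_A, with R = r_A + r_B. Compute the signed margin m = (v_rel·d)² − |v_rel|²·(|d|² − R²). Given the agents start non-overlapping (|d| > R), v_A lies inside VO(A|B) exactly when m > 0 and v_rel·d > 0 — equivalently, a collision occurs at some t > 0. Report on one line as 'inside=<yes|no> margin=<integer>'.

d = (10, 16),  |d|² = 356;  R = 3+5 = 8,  c = 356−8² = 292
v_rel = (6, 5),  |v_rel|² = 61;  v_rel·d = (6)·(10) + (5)·(16) = 140
61·t² − 280·t + 292 = 0  ⇒  m = 140² − 61·292 = 1788
m = 1788 > 0,  v_rel·d = 140 > 0  ⇒  inside

inside=yes margin=1788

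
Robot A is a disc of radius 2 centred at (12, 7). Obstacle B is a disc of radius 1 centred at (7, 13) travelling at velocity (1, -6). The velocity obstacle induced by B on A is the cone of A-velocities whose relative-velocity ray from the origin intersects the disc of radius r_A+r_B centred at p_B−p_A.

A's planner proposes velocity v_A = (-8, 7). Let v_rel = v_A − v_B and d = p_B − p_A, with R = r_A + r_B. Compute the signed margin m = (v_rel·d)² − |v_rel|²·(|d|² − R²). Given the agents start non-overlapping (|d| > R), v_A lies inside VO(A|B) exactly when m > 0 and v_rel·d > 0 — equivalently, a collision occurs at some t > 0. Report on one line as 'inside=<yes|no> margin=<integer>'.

d = (-5, 6),  |d|² = 61;  R = 2+1 = 3,  c = 61−3² = 52
v_rel = (-9, 13),  |v_rel|² = 250;  v_rel·d = (-9)·(-5) + (13)·(6) = 123
250·t² − 246·t + 52 = 0  ⇒  m = 123² − 250·52 = 2129
m = 2129 > 0,  v_rel·d = 123 > 0  ⇒  inside

inside=yes margin=2129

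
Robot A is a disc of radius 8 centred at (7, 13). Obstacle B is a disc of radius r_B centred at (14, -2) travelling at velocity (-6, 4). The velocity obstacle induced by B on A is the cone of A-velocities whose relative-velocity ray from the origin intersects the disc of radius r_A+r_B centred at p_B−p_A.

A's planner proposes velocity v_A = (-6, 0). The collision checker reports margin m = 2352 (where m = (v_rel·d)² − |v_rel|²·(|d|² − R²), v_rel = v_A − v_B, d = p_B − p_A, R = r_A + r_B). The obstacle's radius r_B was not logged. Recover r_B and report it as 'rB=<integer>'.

m = 2352
d = (7, -15);  v_rel = (0, -4),  |v_rel|² = 16
v_rel×d = (0)·(-15) − (-4)·(7) = 28
since m = R²·16 − 28²:  R² = (784 + 2352) / 16 = 196
R = √196 = 14  ⇒  r_B = 14 − 8 = 6

rB=6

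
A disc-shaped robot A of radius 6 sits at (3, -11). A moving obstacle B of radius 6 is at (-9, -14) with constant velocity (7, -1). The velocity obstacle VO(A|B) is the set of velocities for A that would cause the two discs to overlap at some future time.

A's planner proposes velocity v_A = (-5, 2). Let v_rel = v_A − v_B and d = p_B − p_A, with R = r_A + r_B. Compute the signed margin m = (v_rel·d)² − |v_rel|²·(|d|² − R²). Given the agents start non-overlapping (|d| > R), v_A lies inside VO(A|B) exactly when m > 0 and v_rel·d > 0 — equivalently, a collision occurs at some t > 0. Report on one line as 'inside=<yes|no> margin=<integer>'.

d = (-12, -3),  |d|² = 153;  R = 6+6 = 12,  c = 153−12² = 9
v_rel = (-12, 3),  |v_rel|² = 153;  v_rel·d = (-12)·(-12) + (3)·(-3) = 135
153·t² − 270·t + 9 = 0  ⇒  m = 135² − 153·9 = 16848
m = 16848 > 0,  v_rel·d = 135 > 0  ⇒  inside

inside=yes margin=16848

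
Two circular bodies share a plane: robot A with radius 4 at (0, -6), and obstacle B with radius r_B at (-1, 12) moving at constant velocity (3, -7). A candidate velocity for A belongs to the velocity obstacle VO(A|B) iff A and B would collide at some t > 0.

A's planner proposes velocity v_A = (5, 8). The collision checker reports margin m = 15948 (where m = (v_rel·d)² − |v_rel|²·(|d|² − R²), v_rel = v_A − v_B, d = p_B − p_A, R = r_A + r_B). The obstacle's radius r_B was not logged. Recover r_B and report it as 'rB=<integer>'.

m = 15948
d = (-1, 18);  v_rel = (2, 15),  |v_rel|² = 229
v_rel×d = (2)·(18) − (15)·(-1) = 51
since m = R²·229 − 51²:  R² = (2601 + 15948) / 229 = 81
R = √81 = 9  ⇒  r_B = 9 − 4 = 5

rB=5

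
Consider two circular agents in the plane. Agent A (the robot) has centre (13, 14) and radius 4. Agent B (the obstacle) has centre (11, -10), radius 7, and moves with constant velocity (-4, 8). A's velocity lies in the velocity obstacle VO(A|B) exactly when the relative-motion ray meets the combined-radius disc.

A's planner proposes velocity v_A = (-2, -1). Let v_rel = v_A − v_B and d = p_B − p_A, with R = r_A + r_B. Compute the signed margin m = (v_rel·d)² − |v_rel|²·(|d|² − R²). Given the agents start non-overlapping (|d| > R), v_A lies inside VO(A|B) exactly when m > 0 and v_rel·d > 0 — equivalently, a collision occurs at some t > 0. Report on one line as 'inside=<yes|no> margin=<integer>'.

d = (-2, -24),  |d|² = 580;  R = 4+7 = 11,  c = 580−11² = 459
v_rel = (2, -9),  |v_rel|² = 85;  v_rel·d = (2)·(-2) + (-9)·(-24) = 212
85·t² − 424·t + 459 = 0  ⇒  m = 212² − 85·459 = 5929
m = 5929 > 0,  v_rel·d = 212 > 0  ⇒  inside

inside=yes margin=5929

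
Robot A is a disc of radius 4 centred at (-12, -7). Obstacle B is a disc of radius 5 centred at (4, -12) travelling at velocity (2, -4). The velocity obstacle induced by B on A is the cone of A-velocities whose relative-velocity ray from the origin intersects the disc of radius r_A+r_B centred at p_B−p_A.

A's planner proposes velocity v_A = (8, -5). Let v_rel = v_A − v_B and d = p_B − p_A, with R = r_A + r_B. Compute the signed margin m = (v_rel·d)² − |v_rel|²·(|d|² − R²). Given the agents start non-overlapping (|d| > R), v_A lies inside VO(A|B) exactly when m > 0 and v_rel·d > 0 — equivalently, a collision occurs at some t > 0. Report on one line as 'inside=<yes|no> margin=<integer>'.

d = (16, -5),  |d|² = 281;  R = 4+5 = 9,  c = 281−9² = 200
v_rel = (6, -1),  |v_rel|² = 37;  v_rel·d = (6)·(16) + (-1)·(-5) = 101
37·t² − 202·t + 200 = 0  ⇒  m = 101² − 37·200 = 2801
m = 2801 > 0,  v_rel·d = 101 > 0  ⇒  inside

inside=yes margin=2801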